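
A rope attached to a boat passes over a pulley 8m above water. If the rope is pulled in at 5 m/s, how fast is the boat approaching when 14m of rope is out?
35√33/33 ≈ 6.093 m/s

rope² = x² + 8²
x = √(14² - 8²) = 2√33
dx/dt = (rope/x) · d(rope)/dt = (14/(2√33)) · (-5) = -35√33/33 m/s
The boat approaches at 35√33/33 ≈ 6.093 m/s.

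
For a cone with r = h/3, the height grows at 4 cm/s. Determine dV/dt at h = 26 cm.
2704π/9 cm³/s

V = (1/3)π(h/3)²h = πh³/27
dV/dt = πh²/9 · 4
At h = 26: dV/dt = 2704π/9 cm³/s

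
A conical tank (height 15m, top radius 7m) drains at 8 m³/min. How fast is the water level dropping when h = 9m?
200/(441π) ≈ 0.1444 m/min

r/h = 7/15, so r = (7/15)h
V = (1/3)πr²h = (1/3)π((7/15)h)²h = (49/675)πh³
dV/dh = (49/225)πh²
dh/dt = (dV/dt)/(dV/dh) = -8/((49/225)π·9²) = -200/(441π) m/min
The level is dropping at 200/(441π) ≈ 0.1444 m/min.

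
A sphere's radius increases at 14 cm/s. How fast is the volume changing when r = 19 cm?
20216π cm³/s

V = (4/3)πr³
dV/dt = dV/dr · dr/dt = 4πr² · 14
At r = 19: dV/dt = 20216π cm³/s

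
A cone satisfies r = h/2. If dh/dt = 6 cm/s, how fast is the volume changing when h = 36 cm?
1944π cm³/s

V = (1/3)π(h/2)²h = πh³/12
dV/dt = πh²/4 · 6
At h = 36: dV/dt = 1944π cm³/s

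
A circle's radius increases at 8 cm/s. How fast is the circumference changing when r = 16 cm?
16π cm/s

C = 2πr
dC/dt = 2π · dr/dt = 2π · 8 = 16π cm/s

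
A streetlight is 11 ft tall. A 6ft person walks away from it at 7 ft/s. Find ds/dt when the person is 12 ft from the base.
42/5 ft/s

By similar triangles: 11/(x+s) = 6/s
Solving: s = 6x/5
ds/dt = 6/5 · dx/dt = 6/5 · 7 = 42/5 ft/s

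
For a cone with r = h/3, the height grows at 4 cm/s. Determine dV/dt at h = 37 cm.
5476π/9 cm³/s

V = (1/3)π(h/3)²h = πh³/27
dV/dt = πh²/9 · 4
At h = 37: dV/dt = 5476π/9 cm³/s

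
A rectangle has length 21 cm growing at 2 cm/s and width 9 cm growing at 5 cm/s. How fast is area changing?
123 cm²/s

A = lw
dA/dt = w·dl/dt + l·dw/dt = 9·2 + 21·5 = 123 cm²/s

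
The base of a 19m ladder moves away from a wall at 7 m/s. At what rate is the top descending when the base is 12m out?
12√217/31 ≈ 5.702 m/s

x² + y² = 19²
2x·dx/dt + 2y·dy/dt = 0
dy/dt = -x/y · dx/dt = -12/√217 · 7 = -12√217/31 m/s
The top is descending at 12√217/31 ≈ 5.702 m/s.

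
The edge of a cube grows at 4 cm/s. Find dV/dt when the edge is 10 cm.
1200 cm³/s

V = s³
dV/dt = 3s² · ds/dt = 3·10²·4 = 1200 cm³/s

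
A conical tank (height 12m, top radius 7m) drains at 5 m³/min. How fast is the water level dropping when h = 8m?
45/(196π) ≈ 0.07308 m/min

r/h = 7/12, so r = (7/12)h
V = (1/3)πr²h = (1/3)π((7/12)h)²h = (49/432)πh³
dV/dh = (49/144)πh²
dh/dt = (dV/dt)/(dV/dh) = -5/((49/144)π·8²) = -45/(196π) m/min
The level is dropping at 45/(196π) ≈ 0.07308 m/min.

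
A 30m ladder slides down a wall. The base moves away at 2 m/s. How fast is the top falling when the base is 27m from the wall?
18√19/19 ≈ 4.129 m/s

x² + y² = 30²
2x·dx/dt + 2y·dy/dt = 0
dy/dt = -x/y · dx/dt = -27/(3√19) · 2 = -18√19/19 m/s
The top is descending at 18√19/19 ≈ 4.129 m/s.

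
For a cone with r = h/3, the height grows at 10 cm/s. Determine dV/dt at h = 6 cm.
40π cm³/s

V = (1/3)π(h/3)²h = πh³/27
dV/dt = πh²/9 · 10
At h = 6: dV/dt = 40π cm³/s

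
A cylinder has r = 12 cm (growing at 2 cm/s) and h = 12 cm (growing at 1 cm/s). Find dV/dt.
720π cm³/s

V = πr²h
dV/dt = 2πrh·dr/dt + πr²·dh/dt
= 2π(12)(12)(2) + π(12)²(1)
= 720π cm³/s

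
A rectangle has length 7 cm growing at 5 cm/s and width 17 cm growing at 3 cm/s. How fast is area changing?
106 cm²/s

A = lw
dA/dt = w·dl/dt + l·dw/dt = 17·5 + 7·3 = 106 cm²/s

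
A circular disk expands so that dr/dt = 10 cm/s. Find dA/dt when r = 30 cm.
600π cm²/s

A = πr²
dA/dt = 2πr · dr/dt = 2π(30)(10) = 600π cm²/s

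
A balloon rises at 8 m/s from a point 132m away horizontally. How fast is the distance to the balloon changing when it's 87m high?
232√2777/2777 ≈ 4.403 m/s

z² = 132² + y²
z = √(132² + 87²) = 3√2777
dz/dt = y/z · dy/dt = 87/(3√2777) · 8 = 232√2777/2777 ≈ 4.403 m/s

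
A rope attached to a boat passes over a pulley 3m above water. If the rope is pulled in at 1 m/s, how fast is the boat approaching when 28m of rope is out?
28√31/155 ≈ 1.006 m/s

rope² = x² + 3²
x = √(28² - 3²) = 5√31
dx/dt = (rope/x) · d(rope)/dt = (28/(5√31)) · (-1) = -28√31/155 m/s
The boat approaches at 28√31/155 ≈ 1.006 m/s.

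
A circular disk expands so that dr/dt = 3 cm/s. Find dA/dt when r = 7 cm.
42π cm²/s

A = πr²
dA/dt = 2πr · dr/dt = 2π(7)(3) = 42π cm²/s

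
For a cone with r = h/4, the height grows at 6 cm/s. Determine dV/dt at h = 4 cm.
6π cm³/s

V = (1/3)π(h/4)²h = πh³/48
dV/dt = πh²/16 · 6
At h = 4: dV/dt = 6π cm³/s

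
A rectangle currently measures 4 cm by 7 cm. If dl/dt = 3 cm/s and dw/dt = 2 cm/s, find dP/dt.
10 cm/s

P = 2(l + w)
dP/dt = 2(dl/dt + dw/dt) = 2(3 + 2) = 10 cm/s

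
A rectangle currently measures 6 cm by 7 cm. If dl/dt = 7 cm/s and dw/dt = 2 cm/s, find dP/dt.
18 cm/s

P = 2(l + w)
dP/dt = 2(dl/dt + dw/dt) = 2(7 + 2) = 18 cm/s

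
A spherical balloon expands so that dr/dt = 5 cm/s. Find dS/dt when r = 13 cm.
520π cm²/s

S = 4πr²
dS/dt = dS/dr · dr/dt = 8πr · 5
At r = 13: dS/dt = 520π cm²/s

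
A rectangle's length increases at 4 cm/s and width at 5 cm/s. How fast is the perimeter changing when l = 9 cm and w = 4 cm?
18 cm/s

P = 2(l + w)
dP/dt = 2(dl/dt + dw/dt) = 2(4 + 5) = 18 cm/s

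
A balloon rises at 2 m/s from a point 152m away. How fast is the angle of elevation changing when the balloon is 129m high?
0.007649 rad/s

tan(θ) = y/152
sec²(θ) · dθ/dt = (1/152) · dy/dt
dθ/dt = cos²(θ)/152 · 2 = 152/(152² + 129²) · 2
dθ/dt = 0.007649 rad/s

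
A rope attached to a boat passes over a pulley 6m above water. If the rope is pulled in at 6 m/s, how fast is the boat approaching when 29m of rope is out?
174√805/805 ≈ 6.133 m/s

rope² = x² + 6²
x = √(29² - 6²) = √805
dx/dt = (rope/x) · d(rope)/dt = (29/√805) · (-6) = -174√805/805 m/s
The boat approaches at 174√805/805 ≈ 6.133 m/s.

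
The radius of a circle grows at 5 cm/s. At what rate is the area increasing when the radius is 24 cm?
240π cm²/s

A = πr²
dA/dt = 2πr · dr/dt = 2π(24)(5) = 240π cm²/s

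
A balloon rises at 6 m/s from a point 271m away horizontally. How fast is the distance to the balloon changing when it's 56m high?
336√76577/76577 ≈ 1.214 m/s

z² = 271² + y²
z = √(271² + 56²) = √76577
dz/dt = y/z · dy/dt = 56/√76577 · 6 = 336√76577/76577 ≈ 1.214 m/s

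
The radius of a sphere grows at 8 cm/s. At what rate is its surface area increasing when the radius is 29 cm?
1856π cm²/s

S = 4πr²
dS/dt = dS/dr · dr/dt = 8πr · 8
At r = 29: dS/dt = 1856π cm²/s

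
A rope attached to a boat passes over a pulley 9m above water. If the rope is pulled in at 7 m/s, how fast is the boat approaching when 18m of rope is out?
14√3/3 ≈ 8.083 m/s

rope² = x² + 9²
x = √(18² - 9²) = 9√3
dx/dt = (rope/x) · d(rope)/dt = (18/(9√3)) · (-7) = -14√3/3 m/s
The boat approaches at 14√3/3 ≈ 8.083 m/s.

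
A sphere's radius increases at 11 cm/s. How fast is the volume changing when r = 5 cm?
1100π cm³/s

V = (4/3)πr³
dV/dt = dV/dr · dr/dt = 4πr² · 11
At r = 5: dV/dt = 1100π cm³/s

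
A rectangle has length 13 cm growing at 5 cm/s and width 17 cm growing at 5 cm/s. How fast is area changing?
150 cm²/s

A = lw
dA/dt = w·dl/dt + l·dw/dt = 17·5 + 13·5 = 150 cm²/s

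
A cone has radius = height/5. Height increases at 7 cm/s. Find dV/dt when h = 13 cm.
1183π/25 cm³/s

V = (1/3)π(h/5)²h = πh³/75
dV/dt = πh²/25 · 7
At h = 13: dV/dt = 1183π/25 cm³/s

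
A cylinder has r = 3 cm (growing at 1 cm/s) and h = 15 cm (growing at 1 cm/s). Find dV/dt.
99π cm³/s

V = πr²h
dV/dt = 2πrh·dr/dt + πr²·dh/dt
= 2π(3)(15)(1) + π(3)²(1)
= 99π cm³/s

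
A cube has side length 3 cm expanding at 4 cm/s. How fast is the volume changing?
108 cm³/s

V = s³
dV/dt = 3s² · ds/dt = 3·3²·4 = 108 cm³/s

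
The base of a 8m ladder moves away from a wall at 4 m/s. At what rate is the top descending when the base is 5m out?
20√39/39 ≈ 3.203 m/s

x² + y² = 8²
2x·dx/dt + 2y·dy/dt = 0
dy/dt = -x/y · dx/dt = -5/√39 · 4 = -20√39/39 m/s
The top is descending at 20√39/39 ≈ 3.203 m/s.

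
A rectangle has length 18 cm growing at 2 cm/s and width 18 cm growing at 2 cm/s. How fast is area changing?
72 cm²/s

A = lw
dA/dt = w·dl/dt + l·dw/dt = 18·2 + 18·2 = 72 cm²/s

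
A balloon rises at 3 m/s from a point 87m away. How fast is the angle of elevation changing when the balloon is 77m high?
0.019336 rad/s

tan(θ) = y/87
sec²(θ) · dθ/dt = (1/87) · dy/dt
dθ/dt = cos²(θ)/87 · 3 = 87/(87² + 77²) · 3
dθ/dt = 0.019336 rad/s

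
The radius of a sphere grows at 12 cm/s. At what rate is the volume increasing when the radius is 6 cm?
1728π cm³/s

V = (4/3)πr³
dV/dt = dV/dr · dr/dt = 4πr² · 12
At r = 6: dV/dt = 1728π cm³/s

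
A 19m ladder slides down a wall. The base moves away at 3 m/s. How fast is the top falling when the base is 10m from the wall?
10√29/29 ≈ 1.857 m/s

x² + y² = 19²
2x·dx/dt + 2y·dy/dt = 0
dy/dt = -x/y · dx/dt = -10/(3√29) · 3 = -10√29/29 m/s
The top is descending at 10√29/29 ≈ 1.857 m/s.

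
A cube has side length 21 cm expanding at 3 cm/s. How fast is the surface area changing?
756 cm²/s

A = 6s²
dA/dt = 12s · ds/dt = 12·21·3 = 756 cm²/s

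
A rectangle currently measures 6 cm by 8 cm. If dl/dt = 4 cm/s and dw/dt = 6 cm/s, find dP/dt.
20 cm/s

P = 2(l + w)
dP/dt = 2(dl/dt + dw/dt) = 2(4 + 6) = 20 cm/s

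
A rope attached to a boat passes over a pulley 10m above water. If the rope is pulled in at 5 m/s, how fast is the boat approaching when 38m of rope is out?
95√21/84 ≈ 5.183 m/s

rope² = x² + 10²
x = √(38² - 10²) = 8√21
dx/dt = (rope/x) · d(rope)/dt = (38/(8√21)) · (-5) = -95√21/84 m/s
The boat approaches at 95√21/84 ≈ 5.183 m/s.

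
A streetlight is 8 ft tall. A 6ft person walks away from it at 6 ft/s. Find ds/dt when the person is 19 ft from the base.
18 ft/s

By similar triangles: 8/(x+s) = 6/s
Solving: s = 6x/2
ds/dt = 6/2 · dx/dt = 3 · 6 = 18 ft/s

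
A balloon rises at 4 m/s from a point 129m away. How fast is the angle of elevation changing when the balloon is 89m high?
0.021008 rad/s

tan(θ) = y/129
sec²(θ) · dθ/dt = (1/129) · dy/dt
dθ/dt = cos²(θ)/129 · 4 = 129/(129² + 89²) · 4
dθ/dt = 0.021008 rad/s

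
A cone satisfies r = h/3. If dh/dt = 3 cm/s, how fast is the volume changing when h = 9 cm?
27π cm³/s

V = (1/3)π(h/3)²h = πh³/27
dV/dt = πh²/9 · 3
At h = 9: dV/dt = 27π cm³/s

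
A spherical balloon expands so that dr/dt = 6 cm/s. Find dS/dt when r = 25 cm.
1200π cm²/s

S = 4πr²
dS/dt = dS/dr · dr/dt = 8πr · 6
At r = 25: dS/dt = 1200π cm²/s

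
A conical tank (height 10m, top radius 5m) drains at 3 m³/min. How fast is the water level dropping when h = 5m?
12/(25π) ≈ 0.1528 m/min

r/h = 5/10, so r = (1/2)h
V = (1/3)πr²h = (1/3)π((1/2)h)²h = (1/12)πh³
dV/dh = (1/4)πh²
dh/dt = (dV/dt)/(dV/dh) = -3/((1/4)π·5²) = -12/(25π) m/min
The level is dropping at 12/(25π) ≈ 0.1528 m/min.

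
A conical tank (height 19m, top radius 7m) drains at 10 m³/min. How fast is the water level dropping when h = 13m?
3610/(8281π) ≈ 0.1388 m/min

r/h = 7/19, so r = (7/19)h
V = (1/3)πr²h = (1/3)π((7/19)h)²h = (49/1083)πh³
dV/dh = (49/361)πh²
dh/dt = (dV/dt)/(dV/dh) = -10/((49/361)π·13²) = -3610/(8281π) m/min
The level is dropping at 3610/(8281π) ≈ 0.1388 m/min.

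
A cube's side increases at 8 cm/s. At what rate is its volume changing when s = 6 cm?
864 cm³/s

V = s³
dV/dt = 3s² · ds/dt = 3·6²·8 = 864 cm³/s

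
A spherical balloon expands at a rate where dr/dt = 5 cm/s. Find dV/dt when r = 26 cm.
13520π cm³/s

V = (4/3)πr³
dV/dt = dV/dr · dr/dt = 4πr² · 5
At r = 26: dV/dt = 13520π cm³/s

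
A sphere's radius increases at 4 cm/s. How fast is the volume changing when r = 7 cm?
784π cm³/s

V = (4/3)πr³
dV/dt = dV/dr · dr/dt = 4πr² · 4
At r = 7: dV/dt = 784π cm³/s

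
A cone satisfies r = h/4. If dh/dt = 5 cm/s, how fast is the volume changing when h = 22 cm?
605π/4 cm³/s

V = (1/3)π(h/4)²h = πh³/48
dV/dt = πh²/16 · 5
At h = 22: dV/dt = 605π/4 cm³/s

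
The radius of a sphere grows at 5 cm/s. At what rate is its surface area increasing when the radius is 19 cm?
760π cm²/s

S = 4πr²
dS/dt = dS/dr · dr/dt = 8πr · 5
At r = 19: dS/dt = 760π cm²/s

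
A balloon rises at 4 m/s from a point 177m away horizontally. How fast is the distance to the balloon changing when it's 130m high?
520√48229/48229 ≈ 2.368 m/s

z² = 177² + y²
z = √(177² + 130²) = √48229
dz/dt = y/z · dy/dt = 130/√48229 · 4 = 520√48229/48229 ≈ 2.368 m/s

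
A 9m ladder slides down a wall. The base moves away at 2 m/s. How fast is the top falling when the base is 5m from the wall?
5√14/14 ≈ 1.336 m/s

x² + y² = 9²
2x·dx/dt + 2y·dy/dt = 0
dy/dt = -x/y · dx/dt = -5/(2√14) · 2 = -5√14/14 m/s
The top is descending at 5√14/14 ≈ 1.336 m/s.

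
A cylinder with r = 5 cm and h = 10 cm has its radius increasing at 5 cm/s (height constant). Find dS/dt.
200π cm²/s

S = 2πrh + 2πr² (lateral + bases)
dS/dt = (2πh + 4πr)·dr/dt = (2π·10 + 4π·5)·5
= 200π cm²/s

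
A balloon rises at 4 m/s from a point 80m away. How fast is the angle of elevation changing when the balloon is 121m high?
0.015208 rad/s

tan(θ) = y/80
sec²(θ) · dθ/dt = (1/80) · dy/dt
dθ/dt = cos²(θ)/80 · 4 = 80/(80² + 121²) · 4
dθ/dt = 0.015208 rad/s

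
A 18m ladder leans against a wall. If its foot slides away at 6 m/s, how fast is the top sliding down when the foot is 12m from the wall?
12√5/5 ≈ 5.367 m/s

x² + y² = 18²
2x·dx/dt + 2y·dy/dt = 0
dy/dt = -x/y · dx/dt = -12/(6√5) · 6 = -12√5/5 m/s
The top is descending at 12√5/5 ≈ 5.367 m/s.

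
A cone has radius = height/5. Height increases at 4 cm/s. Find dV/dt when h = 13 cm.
676π/25 cm³/s

V = (1/3)π(h/5)²h = πh³/75
dV/dt = πh²/25 · 4
At h = 13: dV/dt = 676π/25 cm³/s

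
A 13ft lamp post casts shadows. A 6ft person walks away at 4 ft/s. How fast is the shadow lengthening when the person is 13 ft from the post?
24/7 ft/s

By similar triangles: 13/(x+s) = 6/s
Solving: s = 6x/7
ds/dt = 6/7 · dx/dt = 6/7 · 4 = 24/7 ft/s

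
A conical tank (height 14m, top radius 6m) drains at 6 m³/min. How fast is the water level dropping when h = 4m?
49/(24π) ≈ 0.6499 m/min

r/h = 6/14, so r = (3/7)h
V = (1/3)πr²h = (1/3)π((3/7)h)²h = (3/49)πh³
dV/dh = (9/49)πh²
dh/dt = (dV/dt)/(dV/dh) = -6/((9/49)π·4²) = -49/(24π) m/min
The level is dropping at 49/(24π) ≈ 0.6499 m/min.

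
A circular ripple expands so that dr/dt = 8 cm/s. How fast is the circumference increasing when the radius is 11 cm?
16π cm/s

C = 2πr
dC/dt = 2π · dr/dt = 2π · 8 = 16π cm/s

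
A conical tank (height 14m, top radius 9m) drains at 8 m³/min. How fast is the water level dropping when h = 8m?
49/(162π) ≈ 0.09628 m/min

r/h = 9/14, so r = (9/14)h
V = (1/3)πr²h = (1/3)π((9/14)h)²h = (27/196)πh³
dV/dh = (81/196)πh²
dh/dt = (dV/dt)/(dV/dh) = -8/((81/196)π·8²) = -49/(162π) m/min
The level is dropping at 49/(162π) ≈ 0.09628 m/min.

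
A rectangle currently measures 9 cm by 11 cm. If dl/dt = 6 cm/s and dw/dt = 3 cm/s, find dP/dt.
18 cm/s

P = 2(l + w)
dP/dt = 2(dl/dt + dw/dt) = 2(6 + 3) = 18 cm/s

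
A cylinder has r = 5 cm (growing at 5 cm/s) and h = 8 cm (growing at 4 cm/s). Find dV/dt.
500π cm³/s

V = πr²h
dV/dt = 2πrh·dr/dt + πr²·dh/dt
= 2π(5)(8)(5) + π(5)²(4)
= 500π cm³/s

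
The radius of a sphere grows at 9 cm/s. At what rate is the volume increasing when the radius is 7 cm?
1764π cm³/s

V = (4/3)πr³
dV/dt = dV/dr · dr/dt = 4πr² · 9
At r = 7: dV/dt = 1764π cm³/s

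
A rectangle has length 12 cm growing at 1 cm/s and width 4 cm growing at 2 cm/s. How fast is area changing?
28 cm²/s

A = lw
dA/dt = w·dl/dt + l·dw/dt = 4·1 + 12·2 = 28 cm²/s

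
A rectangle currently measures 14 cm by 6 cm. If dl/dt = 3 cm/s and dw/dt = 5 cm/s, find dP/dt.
16 cm/s

P = 2(l + w)
dP/dt = 2(dl/dt + dw/dt) = 2(3 + 5) = 16 cm/s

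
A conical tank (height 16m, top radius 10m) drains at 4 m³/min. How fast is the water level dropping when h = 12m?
16/(225π) ≈ 0.02264 m/min

r/h = 10/16, so r = (5/8)h
V = (1/3)πr²h = (1/3)π((5/8)h)²h = (25/192)πh³
dV/dh = (25/64)πh²
dh/dt = (dV/dt)/(dV/dh) = -4/((25/64)π·12²) = -16/(225π) m/min
The level is dropping at 16/(225π) ≈ 0.02264 m/min.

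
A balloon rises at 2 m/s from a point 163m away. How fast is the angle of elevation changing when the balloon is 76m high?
0.010079 rad/s

tan(θ) = y/163
sec²(θ) · dθ/dt = (1/163) · dy/dt
dθ/dt = cos²(θ)/163 · 2 = 163/(163² + 76²) · 2
dθ/dt = 0.010079 rad/s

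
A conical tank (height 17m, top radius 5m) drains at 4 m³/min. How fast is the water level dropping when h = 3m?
1156/(225π) ≈ 1.635 m/min

r/h = 5/17, so r = (5/17)h
V = (1/3)πr²h = (1/3)π((5/17)h)²h = (25/867)πh³
dV/dh = (25/289)πh²
dh/dt = (dV/dt)/(dV/dh) = -4/((25/289)π·3²) = -1156/(225π) m/min
The level is dropping at 1156/(225π) ≈ 1.635 m/min.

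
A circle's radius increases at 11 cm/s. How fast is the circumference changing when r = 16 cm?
22π cm/s

C = 2πr
dC/dt = 2π · dr/dt = 2π · 11 = 22π cm/s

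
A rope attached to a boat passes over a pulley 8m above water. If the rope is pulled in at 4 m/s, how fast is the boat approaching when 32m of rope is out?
16√15/15 ≈ 4.131 m/s

rope² = x² + 8²
x = √(32² - 8²) = 8√15
dx/dt = (rope/x) · d(rope)/dt = (32/(8√15)) · (-4) = -16√15/15 m/s
The boat approaches at 16√15/15 ≈ 4.131 m/s.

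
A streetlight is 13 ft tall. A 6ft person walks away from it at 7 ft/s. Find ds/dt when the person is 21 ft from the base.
6 ft/s

By similar triangles: 13/(x+s) = 6/s
Solving: s = 6x/7
ds/dt = 6/7 · dx/dt = 6/7 · 7 = 6 ft/s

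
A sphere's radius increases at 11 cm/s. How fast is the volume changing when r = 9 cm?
3564π cm³/s

V = (4/3)πr³
dV/dt = dV/dr · dr/dt = 4πr² · 11
At r = 9: dV/dt = 3564π cm³/s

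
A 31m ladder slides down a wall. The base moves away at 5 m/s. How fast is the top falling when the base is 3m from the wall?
15√238/476 ≈ 0.4862 m/s

x² + y² = 31²
2x·dx/dt + 2y·dy/dt = 0
dy/dt = -x/y · dx/dt = -3/(2√238) · 5 = -15√238/476 m/s
The top is descending at 15√238/476 ≈ 0.4862 m/s.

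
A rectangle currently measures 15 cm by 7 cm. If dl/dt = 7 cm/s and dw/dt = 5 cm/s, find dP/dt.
24 cm/s

P = 2(l + w)
dP/dt = 2(dl/dt + dw/dt) = 2(7 + 5) = 24 cm/s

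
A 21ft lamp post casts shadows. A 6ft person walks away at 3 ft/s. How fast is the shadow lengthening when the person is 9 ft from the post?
6/5 ft/s

By similar triangles: 21/(x+s) = 6/s
Solving: s = 6x/15
ds/dt = 6/15 · dx/dt = 2/5 · 3 = 6/5 ft/s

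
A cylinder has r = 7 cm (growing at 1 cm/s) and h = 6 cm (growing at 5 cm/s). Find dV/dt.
329π cm³/s

V = πr²h
dV/dt = 2πrh·dr/dt + πr²·dh/dt
= 2π(7)(6)(1) + π(7)²(5)
= 329π cm³/s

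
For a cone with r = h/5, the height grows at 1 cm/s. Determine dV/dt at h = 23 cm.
529π/25 cm³/s

V = (1/3)π(h/5)²h = πh³/75
dV/dt = πh²/25 · 1
At h = 23: dV/dt = 529π/25 cm³/s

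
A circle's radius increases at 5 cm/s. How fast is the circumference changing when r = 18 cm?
10π cm/s

C = 2πr
dC/dt = 2π · dr/dt = 2π · 5 = 10π cm/s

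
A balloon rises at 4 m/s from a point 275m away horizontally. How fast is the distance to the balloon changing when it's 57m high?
114√78874/39437 ≈ 0.8118 m/s

z² = 275² + y²
z = √(275² + 57²) = √78874
dz/dt = y/z · dy/dt = 57/√78874 · 4 = 114√78874/39437 ≈ 0.8118 m/s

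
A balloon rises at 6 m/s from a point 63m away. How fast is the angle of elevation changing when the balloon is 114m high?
0.022281 rad/s

tan(θ) = y/63
sec²(θ) · dθ/dt = (1/63) · dy/dt
dθ/dt = cos²(θ)/63 · 6 = 63/(63² + 114²) · 6
dθ/dt = 0.022281 rad/s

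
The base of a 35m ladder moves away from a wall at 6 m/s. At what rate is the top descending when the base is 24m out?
144√649/649 ≈ 5.652 m/s

x² + y² = 35²
2x·dx/dt + 2y·dy/dt = 0
dy/dt = -x/y · dx/dt = -24/√649 · 6 = -144√649/649 m/s
The top is descending at 144√649/649 ≈ 5.652 m/s.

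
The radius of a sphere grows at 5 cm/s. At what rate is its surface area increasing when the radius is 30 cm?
1200π cm²/s

S = 4πr²
dS/dt = dS/dr · dr/dt = 8πr · 5
At r = 30: dS/dt = 1200π cm²/s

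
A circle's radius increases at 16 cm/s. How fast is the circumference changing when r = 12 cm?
32π cm/s

C = 2πr
dC/dt = 2π · dr/dt = 2π · 16 = 32π cm/s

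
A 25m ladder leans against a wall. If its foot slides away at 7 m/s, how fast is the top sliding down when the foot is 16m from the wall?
112√41/123 ≈ 5.83 m/s

x² + y² = 25²
2x·dx/dt + 2y·dy/dt = 0
dy/dt = -x/y · dx/dt = -16/(3√41) · 7 = -112√41/123 m/s
The top is descending at 112√41/123 ≈ 5.83 m/s.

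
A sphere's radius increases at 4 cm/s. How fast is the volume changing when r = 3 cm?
144π cm³/s

V = (4/3)πr³
dV/dt = dV/dr · dr/dt = 4πr² · 4
At r = 3: dV/dt = 144π cm³/s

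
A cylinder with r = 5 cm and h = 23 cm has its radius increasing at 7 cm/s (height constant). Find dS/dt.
462π cm²/s

S = 2πrh + 2πr² (lateral + bases)
dS/dt = (2πh + 4πr)·dr/dt = (2π·23 + 4π·5)·7
= 462π cm²/s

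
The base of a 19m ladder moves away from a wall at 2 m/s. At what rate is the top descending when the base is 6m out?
12√13/65 ≈ 0.6656 m/s

x² + y² = 19²
2x·dx/dt + 2y·dy/dt = 0
dy/dt = -x/y · dx/dt = -6/(5√13) · 2 = -12√13/65 m/s
The top is descending at 12√13/65 ≈ 0.6656 m/s.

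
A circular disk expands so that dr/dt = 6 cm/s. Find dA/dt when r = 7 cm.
84π cm²/s

A = πr²
dA/dt = 2πr · dr/dt = 2π(7)(6) = 84π cm²/s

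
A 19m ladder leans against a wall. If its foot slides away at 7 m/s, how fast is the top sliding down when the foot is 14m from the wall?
98√165/165 ≈ 7.629 m/s

x² + y² = 19²
2x·dx/dt + 2y·dy/dt = 0
dy/dt = -x/y · dx/dt = -14/√165 · 7 = -98√165/165 m/s
The top is descending at 98√165/165 ≈ 7.629 m/s.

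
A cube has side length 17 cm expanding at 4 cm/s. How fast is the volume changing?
3468 cm³/s

V = s³
dV/dt = 3s² · ds/dt = 3·17²·4 = 3468 cm³/s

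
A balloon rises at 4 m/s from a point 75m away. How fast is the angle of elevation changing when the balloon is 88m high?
0.02244 rad/s

tan(θ) = y/75
sec²(θ) · dθ/dt = (1/75) · dy/dt
dθ/dt = cos²(θ)/75 · 4 = 75/(75² + 88²) · 4
dθ/dt = 0.02244 rad/s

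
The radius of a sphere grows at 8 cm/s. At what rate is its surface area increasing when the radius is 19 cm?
1216π cm²/s

S = 4πr²
dS/dt = dS/dr · dr/dt = 8πr · 8
At r = 19: dS/dt = 1216π cm²/s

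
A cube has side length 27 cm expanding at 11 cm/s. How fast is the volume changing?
24057 cm³/s

V = s³
dV/dt = 3s² · ds/dt = 3·27²·11 = 24057 cm³/s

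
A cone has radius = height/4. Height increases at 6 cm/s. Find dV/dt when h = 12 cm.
54π cm³/s

V = (1/3)π(h/4)²h = πh³/48
dV/dt = πh²/16 · 6
At h = 12: dV/dt = 54π cm³/s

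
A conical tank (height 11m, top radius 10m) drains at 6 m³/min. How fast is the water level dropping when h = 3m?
121/(150π) ≈ 0.2568 m/min

r/h = 10/11, so r = (10/11)h
V = (1/3)πr²h = (1/3)π((10/11)h)²h = (100/363)πh³
dV/dh = (100/121)πh²
dh/dt = (dV/dt)/(dV/dh) = -6/((100/121)π·3²) = -121/(150π) m/min
The level is dropping at 121/(150π) ≈ 0.2568 m/min.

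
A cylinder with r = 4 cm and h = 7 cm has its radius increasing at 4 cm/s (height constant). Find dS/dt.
120π cm²/s

S = 2πrh + 2πr² (lateral + bases)
dS/dt = (2πh + 4πr)·dr/dt = (2π·7 + 4π·4)·4
= 120π cm²/s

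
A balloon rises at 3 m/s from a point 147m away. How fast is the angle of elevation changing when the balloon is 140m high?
0.010702 rad/s

tan(θ) = y/147
sec²(θ) · dθ/dt = (1/147) · dy/dt
dθ/dt = cos²(θ)/147 · 3 = 147/(147² + 140²) · 3
dθ/dt = 0.010702 rad/s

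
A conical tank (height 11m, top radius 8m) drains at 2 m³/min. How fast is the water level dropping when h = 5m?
121/(800π) ≈ 0.04814 m/min

r/h = 8/11, so r = (8/11)h
V = (1/3)πr²h = (1/3)π((8/11)h)²h = (64/363)πh³
dV/dh = (64/121)πh²
dh/dt = (dV/dt)/(dV/dh) = -2/((64/121)π·5²) = -121/(800π) m/min
The level is dropping at 121/(800π) ≈ 0.04814 m/min.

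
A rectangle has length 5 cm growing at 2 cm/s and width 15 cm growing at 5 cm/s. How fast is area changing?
55 cm²/s

A = lw
dA/dt = w·dl/dt + l·dw/dt = 15·2 + 5·5 = 55 cm²/s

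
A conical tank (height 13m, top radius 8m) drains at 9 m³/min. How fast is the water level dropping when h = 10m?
1521/(6400π) ≈ 0.07565 m/min

r/h = 8/13, so r = (8/13)h
V = (1/3)πr²h = (1/3)π((8/13)h)²h = (64/507)πh³
dV/dh = (64/169)πh²
dh/dt = (dV/dt)/(dV/dh) = -9/((64/169)π·10²) = -1521/(6400π) m/min
The level is dropping at 1521/(6400π) ≈ 0.07565 m/min.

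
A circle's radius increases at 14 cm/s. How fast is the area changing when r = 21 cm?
588π cm²/s

A = πr²
dA/dt = 2πr · dr/dt = 2π(21)(14) = 588π cm²/s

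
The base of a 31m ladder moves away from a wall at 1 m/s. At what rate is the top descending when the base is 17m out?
17√42/168 ≈ 0.6558 m/s

x² + y² = 31²
2x·dx/dt + 2y·dy/dt = 0
dy/dt = -x/y · dx/dt = -17/(4√42) · 1 = -17√42/168 m/s
The top is descending at 17√42/168 ≈ 0.6558 m/s.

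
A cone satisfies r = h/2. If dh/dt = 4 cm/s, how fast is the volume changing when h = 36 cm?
1296π cm³/s

V = (1/3)π(h/2)²h = πh³/12
dV/dt = πh²/4 · 4
At h = 36: dV/dt = 1296π cm³/s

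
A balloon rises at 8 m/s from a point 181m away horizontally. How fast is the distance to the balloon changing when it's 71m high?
284√37802/18901 ≈ 2.921 m/s

z² = 181² + y²
z = √(181² + 71²) = √37802
dz/dt = y/z · dy/dt = 71/√37802 · 8 = 284√37802/18901 ≈ 2.921 m/s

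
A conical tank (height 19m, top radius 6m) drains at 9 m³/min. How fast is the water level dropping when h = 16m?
361/(1024π) ≈ 0.1122 m/min

r/h = 6/19, so r = (6/19)h
V = (1/3)πr²h = (1/3)π((6/19)h)²h = (12/361)πh³
dV/dh = (36/361)πh²
dh/dt = (dV/dt)/(dV/dh) = -9/((36/361)π·16²) = -361/(1024π) m/min
The level is dropping at 361/(1024π) ≈ 0.1122 m/min.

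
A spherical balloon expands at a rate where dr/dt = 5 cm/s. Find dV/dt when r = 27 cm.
14580π cm³/s

V = (4/3)πr³
dV/dt = dV/dr · dr/dt = 4πr² · 5
At r = 27: dV/dt = 14580π cm³/s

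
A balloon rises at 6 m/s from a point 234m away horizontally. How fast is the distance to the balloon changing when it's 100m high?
300√16189/16189 ≈ 2.358 m/s

z² = 234² + y²
z = √(234² + 100²) = 2√16189
dz/dt = y/z · dy/dt = 100/(2√16189) · 6 = 300√16189/16189 ≈ 2.358 m/s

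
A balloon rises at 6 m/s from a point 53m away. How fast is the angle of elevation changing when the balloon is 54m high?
0.055546 rad/s

tan(θ) = y/53
sec²(θ) · dθ/dt = (1/53) · dy/dt
dθ/dt = cos²(θ)/53 · 6 = 53/(53² + 54²) · 6
dθ/dt = 0.055546 rad/s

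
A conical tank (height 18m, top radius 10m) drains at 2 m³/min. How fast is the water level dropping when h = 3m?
18/(25π) ≈ 0.2292 m/min

r/h = 10/18, so r = (5/9)h
V = (1/3)πr²h = (1/3)π((5/9)h)²h = (25/243)πh³
dV/dh = (25/81)πh²
dh/dt = (dV/dt)/(dV/dh) = -2/((25/81)π·3²) = -18/(25π) m/min
The level is dropping at 18/(25π) ≈ 0.2292 m/min.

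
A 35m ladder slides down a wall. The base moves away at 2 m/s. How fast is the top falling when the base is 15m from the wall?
3√10/10 ≈ 0.9487 m/s

x² + y² = 35²
2x·dx/dt + 2y·dy/dt = 0
dy/dt = -x/y · dx/dt = -15/(10√10) · 2 = -3√10/10 m/s
The top is descending at 3√10/10 ≈ 0.9487 m/s.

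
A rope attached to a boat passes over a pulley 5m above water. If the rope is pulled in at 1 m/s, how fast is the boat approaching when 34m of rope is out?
34√1131/1131 ≈ 1.011 m/s

rope² = x² + 5²
x = √(34² - 5²) = √1131
dx/dt = (rope/x) · d(rope)/dt = (34/√1131) · (-1) = -34√1131/1131 m/s
The boat approaches at 34√1131/1131 ≈ 1.011 m/s.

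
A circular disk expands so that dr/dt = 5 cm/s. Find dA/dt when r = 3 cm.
30π cm²/s

A = πr²
dA/dt = 2πr · dr/dt = 2π(3)(5) = 30π cm²/s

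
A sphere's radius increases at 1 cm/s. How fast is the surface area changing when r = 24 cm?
192π cm²/s

S = 4πr²
dS/dt = dS/dr · dr/dt = 8πr · 1
At r = 24: dS/dt = 192π cm²/s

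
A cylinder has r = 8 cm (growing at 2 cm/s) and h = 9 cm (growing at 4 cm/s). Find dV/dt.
544π cm³/s

V = πr²h
dV/dt = 2πrh·dr/dt + πr²·dh/dt
= 2π(8)(9)(2) + π(8)²(4)
= 544π cm³/s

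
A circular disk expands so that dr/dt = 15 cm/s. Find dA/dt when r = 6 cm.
180π cm²/s

A = πr²
dA/dt = 2πr · dr/dt = 2π(6)(15) = 180π cm²/s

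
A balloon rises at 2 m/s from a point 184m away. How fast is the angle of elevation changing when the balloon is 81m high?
0.009105 rad/s

tan(θ) = y/184
sec²(θ) · dθ/dt = (1/184) · dy/dt
dθ/dt = cos²(θ)/184 · 2 = 184/(184² + 81²) · 2
dθ/dt = 0.009105 rad/s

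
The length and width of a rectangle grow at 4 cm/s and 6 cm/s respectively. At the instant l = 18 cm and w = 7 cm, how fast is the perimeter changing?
20 cm/s

P = 2(l + w)
dP/dt = 2(dl/dt + dw/dt) = 2(4 + 6) = 20 cm/s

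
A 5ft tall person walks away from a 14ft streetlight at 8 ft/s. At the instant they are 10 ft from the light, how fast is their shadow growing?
40/9 ft/s

By similar triangles: 14/(x+s) = 5/s
Solving: s = 5x/9
ds/dt = 5/9 · dx/dt = 5/9 · 8 = 40/9 ft/s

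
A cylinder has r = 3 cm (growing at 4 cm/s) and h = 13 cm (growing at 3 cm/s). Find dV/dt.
339π cm³/s

V = πr²h
dV/dt = 2πrh·dr/dt + πr²·dh/dt
= 2π(3)(13)(4) + π(3)²(3)
= 339π cm³/s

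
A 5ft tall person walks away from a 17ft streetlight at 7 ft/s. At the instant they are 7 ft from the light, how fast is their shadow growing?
35/12 ft/s

By similar triangles: 17/(x+s) = 5/s
Solving: s = 5x/12
ds/dt = 5/12 · dx/dt = 5/12 · 7 = 35/12 ft/s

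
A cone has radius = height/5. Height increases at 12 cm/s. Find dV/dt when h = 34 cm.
13872π/25 cm³/s

V = (1/3)π(h/5)²h = πh³/75
dV/dt = πh²/25 · 12
At h = 34: dV/dt = 13872π/25 cm³/s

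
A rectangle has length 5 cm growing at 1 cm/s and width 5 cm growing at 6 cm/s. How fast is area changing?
35 cm²/s

A = lw
dA/dt = w·dl/dt + l·dw/dt = 5·1 + 5·6 = 35 cm²/s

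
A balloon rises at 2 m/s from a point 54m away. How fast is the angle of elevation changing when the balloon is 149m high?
0.0043 rad/s

tan(θ) = y/54
sec²(θ) · dθ/dt = (1/54) · dy/dt
dθ/dt = cos²(θ)/54 · 2 = 54/(54² + 149²) · 2
dθ/dt = 0.0043 rad/s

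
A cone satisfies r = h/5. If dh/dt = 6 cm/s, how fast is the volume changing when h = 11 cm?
726π/25 cm³/s

V = (1/3)π(h/5)²h = πh³/75
dV/dt = πh²/25 · 6
At h = 11: dV/dt = 726π/25 cm³/s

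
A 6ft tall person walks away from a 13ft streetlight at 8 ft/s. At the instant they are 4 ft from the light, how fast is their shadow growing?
48/7 ft/s

By similar triangles: 13/(x+s) = 6/s
Solving: s = 6x/7
ds/dt = 6/7 · dx/dt = 6/7 · 8 = 48/7 ft/s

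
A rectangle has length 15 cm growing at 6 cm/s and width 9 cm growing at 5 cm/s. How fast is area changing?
129 cm²/s

A = lw
dA/dt = w·dl/dt + l·dw/dt = 9·6 + 15·5 = 129 cm²/s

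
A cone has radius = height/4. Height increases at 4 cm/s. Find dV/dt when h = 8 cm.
16π cm³/s

V = (1/3)π(h/4)²h = πh³/48
dV/dt = πh²/16 · 4
At h = 8: dV/dt = 16π cm³/s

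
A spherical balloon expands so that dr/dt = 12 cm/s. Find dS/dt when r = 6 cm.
576π cm²/s

S = 4πr²
dS/dt = dS/dr · dr/dt = 8πr · 12
At r = 6: dS/dt = 576π cm²/s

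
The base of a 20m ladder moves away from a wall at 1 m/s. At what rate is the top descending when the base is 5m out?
√15/15 ≈ 0.2582 m/s

x² + y² = 20²
2x·dx/dt + 2y·dy/dt = 0
dy/dt = -x/y · dx/dt = -5/(5√15) · 1 = -√15/15 m/s
The top is descending at √15/15 ≈ 0.2582 m/s.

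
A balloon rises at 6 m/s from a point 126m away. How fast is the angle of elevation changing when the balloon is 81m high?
0.033694 rad/s

tan(θ) = y/126
sec²(θ) · dθ/dt = (1/126) · dy/dt
dθ/dt = cos²(θ)/126 · 6 = 126/(126² + 81²) · 6
dθ/dt = 0.033694 rad/s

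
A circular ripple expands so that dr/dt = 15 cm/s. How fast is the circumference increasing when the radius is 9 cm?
30π cm/s

C = 2πr
dC/dt = 2π · dr/dt = 2π · 15 = 30π cm/s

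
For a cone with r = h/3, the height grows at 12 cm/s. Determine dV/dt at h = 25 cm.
2500π/3 cm³/s

V = (1/3)π(h/3)²h = πh³/27
dV/dt = πh²/9 · 12
At h = 25: dV/dt = 2500π/3 cm³/s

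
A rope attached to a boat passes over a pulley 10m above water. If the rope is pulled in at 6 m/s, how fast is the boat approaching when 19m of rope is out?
38√29/29 ≈ 7.056 m/s

rope² = x² + 10²
x = √(19² - 10²) = 3√29
dx/dt = (rope/x) · d(rope)/dt = (19/(3√29)) · (-6) = -38√29/29 m/s
The boat approaches at 38√29/29 ≈ 7.056 m/s.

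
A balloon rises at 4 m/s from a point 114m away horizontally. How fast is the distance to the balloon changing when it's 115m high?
460√26221/26221 ≈ 2.841 m/s

z² = 114² + y²
z = √(114² + 115²) = √26221
dz/dt = y/z · dy/dt = 115/√26221 · 4 = 460√26221/26221 ≈ 2.841 m/s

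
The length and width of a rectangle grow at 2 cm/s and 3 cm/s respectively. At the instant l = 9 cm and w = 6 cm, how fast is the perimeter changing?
10 cm/s

P = 2(l + w)
dP/dt = 2(dl/dt + dw/dt) = 2(2 + 3) = 10 cm/s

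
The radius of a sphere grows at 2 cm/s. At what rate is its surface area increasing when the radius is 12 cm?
192π cm²/s

S = 4πr²
dS/dt = dS/dr · dr/dt = 8πr · 2
At r = 12: dS/dt = 192π cm²/s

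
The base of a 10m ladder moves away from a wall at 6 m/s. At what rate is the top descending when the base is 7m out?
14√51/17 ≈ 5.881 m/s

x² + y² = 10²
2x·dx/dt + 2y·dy/dt = 0
dy/dt = -x/y · dx/dt = -7/√51 · 6 = -14√51/17 m/s
The top is descending at 14√51/17 ≈ 5.881 m/s.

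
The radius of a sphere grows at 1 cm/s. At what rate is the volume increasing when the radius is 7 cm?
196π cm³/s

V = (4/3)πr³
dV/dt = dV/dr · dr/dt = 4πr² · 1
At r = 7: dV/dt = 196π cm³/s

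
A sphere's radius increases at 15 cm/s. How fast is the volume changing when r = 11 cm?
7260π cm³/s

V = (4/3)πr³
dV/dt = dV/dr · dr/dt = 4πr² · 15
At r = 11: dV/dt = 7260π cm³/s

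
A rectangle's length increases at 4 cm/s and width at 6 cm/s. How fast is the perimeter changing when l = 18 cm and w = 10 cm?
20 cm/s

P = 2(l + w)
dP/dt = 2(dl/dt + dw/dt) = 2(4 + 6) = 20 cm/s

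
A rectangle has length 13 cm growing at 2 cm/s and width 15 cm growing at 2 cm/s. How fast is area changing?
56 cm²/s

A = lw
dA/dt = w·dl/dt + l·dw/dt = 15·2 + 13·2 = 56 cm²/s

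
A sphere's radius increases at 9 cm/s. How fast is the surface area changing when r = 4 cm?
288π cm²/s

S = 4πr²
dS/dt = dS/dr · dr/dt = 8πr · 9
At r = 4: dS/dt = 288π cm²/s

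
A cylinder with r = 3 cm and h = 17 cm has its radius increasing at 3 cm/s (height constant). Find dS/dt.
138π cm²/s

S = 2πrh + 2πr² (lateral + bases)
dS/dt = (2πh + 4πr)·dr/dt = (2π·17 + 4π·3)·3
= 138π cm²/s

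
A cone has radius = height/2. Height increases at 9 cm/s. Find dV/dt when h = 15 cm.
2025π/4 cm³/s

V = (1/3)π(h/2)²h = πh³/12
dV/dt = πh²/4 · 9
At h = 15: dV/dt = 2025π/4 cm³/s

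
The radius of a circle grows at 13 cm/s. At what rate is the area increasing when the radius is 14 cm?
364π cm²/s

A = πr²
dA/dt = 2πr · dr/dt = 2π(14)(13) = 364π cm²/s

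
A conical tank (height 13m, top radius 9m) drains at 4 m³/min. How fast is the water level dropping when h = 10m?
169/(2025π) ≈ 0.02657 m/min

r/h = 9/13, so r = (9/13)h
V = (1/3)πr²h = (1/3)π((9/13)h)²h = (27/169)πh³
dV/dh = (81/169)πh²
dh/dt = (dV/dt)/(dV/dh) = -4/((81/169)π·10²) = -169/(2025π) m/min
The level is dropping at 169/(2025π) ≈ 0.02657 m/min.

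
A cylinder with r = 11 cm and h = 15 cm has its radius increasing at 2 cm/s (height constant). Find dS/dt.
148π cm²/s

S = 2πrh + 2πr² (lateral + bases)
dS/dt = (2πh + 4πr)·dr/dt = (2π·15 + 4π·11)·2
= 148π cm²/s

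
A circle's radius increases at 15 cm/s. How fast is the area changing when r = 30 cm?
900π cm²/s

A = πr²
dA/dt = 2πr · dr/dt = 2π(30)(15) = 900π cm²/s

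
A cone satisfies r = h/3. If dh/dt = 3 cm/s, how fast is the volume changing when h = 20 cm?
400π/3 cm³/s

V = (1/3)π(h/3)²h = πh³/27
dV/dt = πh²/9 · 3
At h = 20: dV/dt = 400π/3 cm³/s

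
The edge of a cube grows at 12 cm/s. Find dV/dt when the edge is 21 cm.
15876 cm³/s

V = s³
dV/dt = 3s² · ds/dt = 3·21²·12 = 15876 cm³/s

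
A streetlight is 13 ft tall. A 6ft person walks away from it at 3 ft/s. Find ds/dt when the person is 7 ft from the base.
18/7 ft/s

By similar triangles: 13/(x+s) = 6/s
Solving: s = 6x/7
ds/dt = 6/7 · dx/dt = 6/7 · 3 = 18/7 ft/s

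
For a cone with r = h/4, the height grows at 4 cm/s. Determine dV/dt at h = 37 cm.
1369π/4 cm³/s

V = (1/3)π(h/4)²h = πh³/48
dV/dt = πh²/16 · 4
At h = 37: dV/dt = 1369π/4 cm³/s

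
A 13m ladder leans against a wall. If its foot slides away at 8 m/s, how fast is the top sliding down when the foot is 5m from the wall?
10/3 ≈ 3.333 m/s

x² + y² = 13²
2x·dx/dt + 2y·dy/dt = 0
dy/dt = -x/y · dx/dt = -5/12 · 8 = -10/3 m/s
The top is descending at 10/3 ≈ 3.333 m/s.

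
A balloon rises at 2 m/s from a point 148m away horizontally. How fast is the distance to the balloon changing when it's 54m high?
54√6205/6205 ≈ 0.6855 m/s

z² = 148² + y²
z = √(148² + 54²) = 2√6205
dz/dt = y/z · dy/dt = 54/(2√6205) · 2 = 54√6205/6205 ≈ 0.6855 m/s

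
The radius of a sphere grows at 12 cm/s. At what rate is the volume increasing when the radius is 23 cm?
25392π cm³/s

V = (4/3)πr³
dV/dt = dV/dr · dr/dt = 4πr² · 12
At r = 23: dV/dt = 25392π cm³/s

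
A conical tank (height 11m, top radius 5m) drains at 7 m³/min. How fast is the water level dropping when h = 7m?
121/(175π) ≈ 0.2201 m/min

r/h = 5/11, so r = (5/11)h
V = (1/3)πr²h = (1/3)π((5/11)h)²h = (25/363)πh³
dV/dh = (25/121)πh²
dh/dt = (dV/dt)/(dV/dh) = -7/((25/121)π·7²) = -121/(175π) m/min
The level is dropping at 121/(175π) ≈ 0.2201 m/min.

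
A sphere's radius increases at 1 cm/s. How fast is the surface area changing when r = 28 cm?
224π cm²/s

S = 4πr²
dS/dt = dS/dr · dr/dt = 8πr · 1
At r = 28: dS/dt = 224π cm²/s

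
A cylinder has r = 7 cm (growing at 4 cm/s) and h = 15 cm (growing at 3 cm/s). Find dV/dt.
987π cm³/s

V = πr²h
dV/dt = 2πrh·dr/dt + πr²·dh/dt
= 2π(7)(15)(4) + π(7)²(3)
= 987π cm³/s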